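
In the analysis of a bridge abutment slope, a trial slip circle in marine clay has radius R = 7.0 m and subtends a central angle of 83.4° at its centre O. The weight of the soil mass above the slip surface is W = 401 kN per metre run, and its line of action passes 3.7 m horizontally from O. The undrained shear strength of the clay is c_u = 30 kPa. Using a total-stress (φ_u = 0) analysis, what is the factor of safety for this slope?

Taking moments about the centre O, the resisting moment is provided by the undrained shear strength acting along the arc:
Arc length L_a = R·θ = 7.0·(83.4°·π/180) = 7.0·1.4556 = 10.19 m
M_R = c_u·L_a·R = 30·10.19·7.0 = 2139.7 kN·m/m
M_D = W·d = 401·3.7 = 1483.7 kN·m/m
FS = M_R / M_D = 2139.7 / 1483.7 = 1.442

FS = 1.44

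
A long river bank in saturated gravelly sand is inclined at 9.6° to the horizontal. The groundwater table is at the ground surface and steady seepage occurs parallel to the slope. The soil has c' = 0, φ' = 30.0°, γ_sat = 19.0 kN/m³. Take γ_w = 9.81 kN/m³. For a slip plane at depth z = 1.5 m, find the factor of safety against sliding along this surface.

With seepage parallel to the slope and the water table at the surface, the effective normal stress on the slip plane uses the buoyant unit weight γ' = γ_sat − γ_w while the driving shear stress uses γ_sat:
FS = [c' + γ' z cos²β tanφ'] / [γ_sat z sinβ cosβ]
(For c' = 0 this reduces to FS = (γ'/γ_sat)·tanφ'/tanβ.)
γ' = 19.0 − 9.81 = 9.19 kN/m³
Numerator = 0.0 + 9.19·1.5·cos²9.6°·tan30.0° = 0.0 + 9.19·1.5·0.9722·0.5774 = 7.737 kPa
Denominator = 19.0·1.5·sin9.6°·cos9.6° = 19.0·1.5·0.1668·0.9860 = 4.686 kPa
FS = 7.737 / 4.686 = 1.651

FS = 1.65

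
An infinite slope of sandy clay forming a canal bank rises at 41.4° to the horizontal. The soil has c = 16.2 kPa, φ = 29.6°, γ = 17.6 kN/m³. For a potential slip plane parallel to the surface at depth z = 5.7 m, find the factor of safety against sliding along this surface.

For an infinite slope with a slip plane parallel to the surface (no pore pressure): FS = [c + γz cos²β tanφ] / [γz sinβ cosβ].
γz = 17.6·5.7 = 100.32 kN/m²
Numerator = 16.2 + 100.32·cos²41.4°·tan29.6° = 16.2 + 100.32·0.5627·0.5681 = 48.266 kPa
Denominator = 100.32·sin41.4°·cos41.4° = 100.32·0.6613·0.7501 = 49.764 kPa
FS = 48.266 / 49.764 = 0.970

FS = 0.97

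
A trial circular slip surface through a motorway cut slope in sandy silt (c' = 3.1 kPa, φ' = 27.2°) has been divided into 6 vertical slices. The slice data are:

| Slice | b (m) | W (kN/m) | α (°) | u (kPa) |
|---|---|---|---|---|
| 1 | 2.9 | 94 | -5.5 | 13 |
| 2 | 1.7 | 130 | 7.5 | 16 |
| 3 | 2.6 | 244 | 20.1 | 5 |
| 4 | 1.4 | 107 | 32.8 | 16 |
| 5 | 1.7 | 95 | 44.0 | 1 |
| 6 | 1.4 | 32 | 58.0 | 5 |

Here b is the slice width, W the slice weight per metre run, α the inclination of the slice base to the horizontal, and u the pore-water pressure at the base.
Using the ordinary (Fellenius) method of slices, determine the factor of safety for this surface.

FS = 1.25

Ordinary method of slices: FS = Σ[c'·Δl_i + (W_i cosα_i − u_i·Δl_i)·tanφ'] / Σ W_i sinα_i, with Δl_i = b_i / cosα_i.
Slice 1: Δl = 2.9/cos(-5.5°) = 2.913 m; N'_1 = 94·cos(-5.5°) − 13·2.913 = 55.7; c'Δl = 9.03; W sinα = -9.0
Slice 2: Δl = 1.7/cos7.5° = 1.715 m; N'_2 = 130·cos7.5° − 16·1.715 = 101.5; c'Δl = 5.32; W sinα = 17.0
Slice 3: Δl = 2.6/cos20.1° = 2.769 m; N'_3 = 244·cos20.1° − 5·2.769 = 215.3; c'Δl = 8.58; W sinα = 83.9
Slice 4: Δl = 1.4/cos32.8° = 1.666 m; N'_4 = 107·cos32.8° − 16·1.666 = 63.3; c'Δl = 5.16; W sinα = 58.0
Slice 5: Δl = 1.7/cos44.0° = 2.363 m; N'_5 = 95·cos44.0° − 1·2.363 = 66.0; c'Δl = 7.33; W sinα = 66.0
Slice 6: Δl = 1.4/cos58.0° = 2.642 m; N'_6 = 32·cos58.0° − 5·2.642 = 3.7; c'Δl = 8.19; W sinα = 27.1
Σc'Δl = 43.6 kN/m; ΣN' = 505.5 kN/m; ΣW sinα = 242.9 kN/m
Resisting = 43.6 + 505.5·tan27.2° = 43.6 + 259.8 = 303.4 kN/m
FS = 303.4 / 242.9 = 1.249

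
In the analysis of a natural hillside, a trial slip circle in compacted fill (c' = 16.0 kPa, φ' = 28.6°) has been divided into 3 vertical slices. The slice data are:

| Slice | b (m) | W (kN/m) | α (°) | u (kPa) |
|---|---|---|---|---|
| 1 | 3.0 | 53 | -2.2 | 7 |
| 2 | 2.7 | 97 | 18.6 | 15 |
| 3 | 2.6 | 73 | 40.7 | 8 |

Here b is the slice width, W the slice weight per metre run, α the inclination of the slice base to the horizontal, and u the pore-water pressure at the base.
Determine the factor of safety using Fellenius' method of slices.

FS = 2.72

Ordinary method of slices: FS = Σ[c'·Δl_i + (W_i cosα_i − u_i·Δl_i)·tanφ'] / Σ W_i sinα_i, with Δl_i = b_i / cosα_i.
Slice 1: Δl = 3.0/cos(-2.2°) = 3.002 m; N'_1 = 53·cos(-2.2°) − 7·3.002 = 31.9; c'Δl = 48.04; W sinα = -2.0
Slice 2: Δl = 2.7/cos18.6° = 2.849 m; N'_2 = 97·cos18.6° − 15·2.849 = 49.2; c'Δl = 45.58; W sinα = 30.9
Slice 3: Δl = 2.6/cos40.7° = 3.429 m; N'_3 = 73·cos40.7° − 8·3.429 = 27.9; c'Δl = 54.87; W sinα = 47.6
Σc'Δl = 148.5 kN/m; ΣN' = 109.1 kN/m; ΣW sinα = 76.5 kN/m
Resisting = 148.5 + 109.1·tan28.6° = 148.5 + 59.5 = 207.9 kN/m
FS = 207.9 / 76.5 = 2.718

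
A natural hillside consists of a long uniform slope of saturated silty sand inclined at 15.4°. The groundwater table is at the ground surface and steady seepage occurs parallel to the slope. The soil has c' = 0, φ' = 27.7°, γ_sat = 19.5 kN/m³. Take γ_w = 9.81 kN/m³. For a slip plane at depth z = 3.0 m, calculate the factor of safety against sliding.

With seepage parallel to the slope and the water table at the surface, the effective normal stress on the slip plane uses the buoyant unit weight γ' = γ_sat − γ_w while the driving shear stress uses γ_sat:
FS = [c' + γ' z cos²β tanφ'] / [γ_sat z sinβ cosβ]
(For c' = 0 this reduces to FS = (γ'/γ_sat)·tanφ'/tanβ.)
γ' = 19.5 − 9.81 = 9.69 kN/m³
Numerator = 0.0 + 9.69·3.0·cos²15.4°·tan27.7° = 0.0 + 9.69·3.0·0.9295·0.5250 = 14.186 kPa
Denominator = 19.5·3.0·sin15.4°·cos15.4° = 19.5·3.0·0.2656·0.9641 = 14.977 kPa
FS = 14.186 / 14.977 = 0.947

FS = 0.95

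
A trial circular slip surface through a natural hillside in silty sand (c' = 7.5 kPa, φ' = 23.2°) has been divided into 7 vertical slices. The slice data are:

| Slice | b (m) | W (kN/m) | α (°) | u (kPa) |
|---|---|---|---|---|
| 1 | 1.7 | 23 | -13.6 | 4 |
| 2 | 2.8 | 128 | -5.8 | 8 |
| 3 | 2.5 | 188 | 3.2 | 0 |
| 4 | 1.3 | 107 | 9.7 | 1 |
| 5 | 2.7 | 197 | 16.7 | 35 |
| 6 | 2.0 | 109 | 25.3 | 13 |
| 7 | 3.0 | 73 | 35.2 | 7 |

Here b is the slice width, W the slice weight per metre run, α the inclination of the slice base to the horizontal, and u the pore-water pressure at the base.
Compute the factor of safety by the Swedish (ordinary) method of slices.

Ordinary method of slices: FS = Σ[c'·Δl_i + (W_i cosα_i − u_i·Δl_i)·tanφ'] / Σ W_i sinα_i, with Δl_i = b_i / cosα_i.
Slice 1: Δl = 1.7/cos(-13.6°) = 1.749 m; N'_1 = 23·cos(-13.6°) − 4·1.749 = 15.4; c'Δl = 13.12; W sinα = -5.4
Slice 2: Δl = 2.8/cos(-5.8°) = 2.814 m; N'_2 = 128·cos(-5.8°) − 8·2.814 = 104.8; c'Δl = 21.11; W sinα = -12.9
Slice 3: Δl = 2.5/cos3.2° = 2.504 m; N'_3 = 188·cos3.2° − 0·2.504 = 187.7; c'Δl = 18.78; W sinα = 10.5
Slice 4: Δl = 1.3/cos9.7° = 1.319 m; N'_4 = 107·cos9.7° − 1·1.319 = 104.2; c'Δl = 9.89; W sinα = 18.0
Slice 5: Δl = 2.7/cos16.7° = 2.819 m; N'_5 = 197·cos16.7° − 35·2.819 = 90.0; c'Δl = 21.14; W sinα = 56.6
Slice 6: Δl = 2.0/cos25.3° = 2.212 m; N'_6 = 109·cos25.3° − 13·2.212 = 69.8; c'Δl = 16.59; W sinα = 46.6
Slice 7: Δl = 3.0/cos35.2° = 3.671 m; N'_7 = 73·cos35.2° − 7·3.671 = 34.0; c'Δl = 27.53; W sinα = 42.1
Σc'Δl = 128.2 kN/m; ΣN' = 605.8 kN/m; ΣW sinα = 155.5 kN/m
Resisting = 128.2 + 605.8·tan23.2° = 128.2 + 259.7 = 387.8 kN/m
FS = 387.8 / 155.5 = 2.495

FS = 2.49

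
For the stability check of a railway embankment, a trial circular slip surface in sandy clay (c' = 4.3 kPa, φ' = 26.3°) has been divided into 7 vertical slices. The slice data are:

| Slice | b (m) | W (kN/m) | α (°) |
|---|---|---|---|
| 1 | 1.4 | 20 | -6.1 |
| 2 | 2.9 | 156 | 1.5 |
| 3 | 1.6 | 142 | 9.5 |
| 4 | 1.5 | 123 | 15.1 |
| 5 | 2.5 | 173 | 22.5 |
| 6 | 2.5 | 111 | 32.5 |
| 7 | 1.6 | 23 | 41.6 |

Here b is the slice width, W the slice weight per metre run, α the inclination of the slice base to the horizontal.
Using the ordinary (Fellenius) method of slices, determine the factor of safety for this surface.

FS = 2.09

Ordinary method of slices: FS = Σ[c'·Δl_i + (W_i cosα_i)·tanφ'] / Σ W_i sinα_i, with Δl_i = b_i / cosα_i.
Slice 1: Δl = 1.4/cos(-6.1°) = 1.408 m; N'_1 = 20·cos(-6.1°) = 19.9; c'Δl = 6.05; W sinα = -2.1
Slice 2: Δl = 2.9/cos1.5° = 2.901 m; N'_2 = 156·cos1.5° = 155.9; c'Δl = 12.47; W sinα = 4.1
Slice 3: Δl = 1.6/cos9.5° = 1.622 m; N'_3 = 142·cos9.5° = 140.1; c'Δl = 6.98; W sinα = 23.4
Slice 4: Δl = 1.5/cos15.1° = 1.554 m; N'_4 = 123·cos15.1° = 118.8; c'Δl = 6.68; W sinα = 32.0
Slice 5: Δl = 2.5/cos22.5° = 2.706 m; N'_5 = 173·cos22.5° = 159.8; c'Δl = 11.64; W sinα = 66.2
Slice 6: Δl = 2.5/cos32.5° = 2.964 m; N'_6 = 111·cos32.5° = 93.6; c'Δl = 12.75; W sinα = 59.6
Slice 7: Δl = 1.6/cos41.6° = 2.140 m; N'_7 = 23·cos41.6° = 17.2; c'Δl = 9.20; W sinα = 15.3
Σc'Δl = 65.8 kN/m; ΣN' = 705.3 kN/m; ΣW sinα = 198.6 kN/m
Resisting = 65.8 + 705.3·tan26.3° = 65.8 + 348.6 = 414.3 kN/m
FS = 414.3 / 198.6 = 2.087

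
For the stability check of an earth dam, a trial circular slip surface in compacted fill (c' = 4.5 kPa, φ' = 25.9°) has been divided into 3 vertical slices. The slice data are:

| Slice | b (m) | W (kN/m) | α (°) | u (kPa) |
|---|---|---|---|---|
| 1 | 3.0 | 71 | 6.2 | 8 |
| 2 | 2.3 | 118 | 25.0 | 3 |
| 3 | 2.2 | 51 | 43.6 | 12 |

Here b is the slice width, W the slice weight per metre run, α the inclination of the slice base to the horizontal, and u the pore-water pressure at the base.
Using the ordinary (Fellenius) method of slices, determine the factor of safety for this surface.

Ordinary method of slices: FS = Σ[c'·Δl_i + (W_i cosα_i − u_i·Δl_i)·tanφ'] / Σ W_i sinα_i, with Δl_i = b_i / cosα_i.
Slice 1: Δl = 3.0/cos6.2° = 3.018 m; N'_1 = 71·cos6.2° − 8·3.018 = 46.4; c'Δl = 13.58; W sinα = 7.7
Slice 2: Δl = 2.3/cos25.0° = 2.538 m; N'_2 = 118·cos25.0° − 3·2.538 = 99.3; c'Δl = 11.42; W sinα = 49.9
Slice 3: Δl = 2.2/cos43.6° = 3.038 m; N'_3 = 51·cos43.6° − 12·3.038 = 0.5; c'Δl = 13.67; W sinα = 35.2
Σc'Δl = 38.7 kN/m; ΣN' = 146.3 kN/m; ΣW sinα = 92.7 kN/m
Resisting = 38.7 + 146.3·tan25.9° = 38.7 + 71.0 = 109.7 kN/m
FS = 109.7 / 92.7 = 1.183

FS = 1.18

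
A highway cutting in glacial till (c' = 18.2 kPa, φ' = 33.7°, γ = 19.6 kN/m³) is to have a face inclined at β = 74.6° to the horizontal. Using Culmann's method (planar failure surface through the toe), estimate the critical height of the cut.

Culmann's analysis gives the critical failure plane at α_cr = (β + φ')/2 = (74.6 + 33.7)/2 = 54.1°, and the critical height
H_c = (4c'/γ) · sinβ cosφ' / [1 − cos(β − φ')]
    = (4·18.2/19.6) · sin74.6°·cos33.7° / [1 − cos(40.9°)]
    = 3.714 · 0.9641·0.8320 / [1 − 0.7559]
    = 3.714 · 0.8021 / 0.2441
    = 12.20 m

H_c = 12.20 m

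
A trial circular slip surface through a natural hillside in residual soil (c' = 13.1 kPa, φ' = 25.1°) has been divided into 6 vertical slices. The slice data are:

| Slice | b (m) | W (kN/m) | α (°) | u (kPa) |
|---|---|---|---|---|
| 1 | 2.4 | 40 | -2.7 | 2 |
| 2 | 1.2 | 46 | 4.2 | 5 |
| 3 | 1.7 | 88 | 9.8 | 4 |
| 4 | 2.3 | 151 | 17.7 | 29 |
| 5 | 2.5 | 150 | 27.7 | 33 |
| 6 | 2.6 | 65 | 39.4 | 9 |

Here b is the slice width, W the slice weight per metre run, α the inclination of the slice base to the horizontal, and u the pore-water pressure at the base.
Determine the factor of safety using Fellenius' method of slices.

Ordinary method of slices: FS = Σ[c'·Δl_i + (W_i cosα_i − u_i·Δl_i)·tanφ'] / Σ W_i sinα_i, with Δl_i = b_i / cosα_i.
Slice 1: Δl = 2.4/cos(-2.7°) = 2.403 m; N'_1 = 40·cos(-2.7°) − 2·2.403 = 35.2; c'Δl = 31.47; W sinα = -1.9
Slice 2: Δl = 1.2/cos4.2° = 1.203 m; N'_2 = 46·cos4.2° − 5·1.203 = 39.9; c'Δl = 15.76; W sinα = 3.4
Slice 3: Δl = 1.7/cos9.8° = 1.725 m; N'_3 = 88·cos9.8° − 4·1.725 = 79.8; c'Δl = 22.60; W sinα = 15.0
Slice 4: Δl = 2.3/cos17.7° = 2.414 m; N'_4 = 151·cos17.7° − 29·2.414 = 73.8; c'Δl = 31.63; W sinα = 45.9
Slice 5: Δl = 2.5/cos27.7° = 2.824 m; N'_5 = 150·cos27.7° − 33·2.824 = 39.6; c'Δl = 36.99; W sinα = 69.7
Slice 6: Δl = 2.6/cos39.4° = 3.365 m; N'_6 = 65·cos39.4° − 9·3.365 = 19.9; c'Δl = 44.08; W sinα = 41.3
Σc'Δl = 182.5 kN/m; ΣN' = 288.2 kN/m; ΣW sinα = 173.4 kN/m
Resisting = 182.5 + 288.2·tan25.1° = 182.5 + 135.0 = 317.6 kN/m
FS = 317.6 / 173.4 = 1.832

FS = 1.83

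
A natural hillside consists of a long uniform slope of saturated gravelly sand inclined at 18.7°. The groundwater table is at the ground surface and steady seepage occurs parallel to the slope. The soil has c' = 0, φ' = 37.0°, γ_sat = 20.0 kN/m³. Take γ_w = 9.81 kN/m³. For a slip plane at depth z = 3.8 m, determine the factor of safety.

FS = 1.13

With seepage parallel to the slope and the water table at the surface, the effective normal stress on the slip plane uses the buoyant unit weight γ' = γ_sat − γ_w while the driving shear stress uses γ_sat:
FS = [c' + γ' z cos²β tanφ'] / [γ_sat z sinβ cosβ]
(For c' = 0 this reduces to FS = (γ'/γ_sat)·tanφ'/tanβ.)
γ' = 20.0 − 9.81 = 10.19 kN/m³
Numerator = 0.0 + 10.19·3.8·cos²18.7°·tan37.0° = 0.0 + 10.19·3.8·0.8972·0.7536 = 26.180 kPa
Denominator = 20.0·3.8·sin18.7°·cos18.7° = 20.0·3.8·0.3206·0.9472 = 23.080 kPa
FS = 26.180 / 23.080 = 1.134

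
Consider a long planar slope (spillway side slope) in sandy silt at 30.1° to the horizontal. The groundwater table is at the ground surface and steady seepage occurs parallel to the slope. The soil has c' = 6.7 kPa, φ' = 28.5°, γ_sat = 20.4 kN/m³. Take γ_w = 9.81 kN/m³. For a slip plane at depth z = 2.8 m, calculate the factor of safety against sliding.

With seepage parallel to the slope and the water table at the surface, the effective normal stress on the slip plane uses the buoyant unit weight γ' = γ_sat − γ_w while the driving shear stress uses γ_sat:
FS = [c' + γ' z cos²β tanφ'] / [γ_sat z sinβ cosβ]
γ' = 20.4 − 9.81 = 10.59 kN/m³
Numerator = 6.7 + 10.59·2.8·cos²30.1°·tan28.5° = 6.7 + 10.59·2.8·0.7485·0.5430 = 18.750 kPa
Denominator = 20.4·2.8·sin30.1°·cos30.1° = 20.4·2.8·0.5015·0.8652 = 24.783 kPa
FS = 18.750 / 24.783 = 0.757

FS = 0.76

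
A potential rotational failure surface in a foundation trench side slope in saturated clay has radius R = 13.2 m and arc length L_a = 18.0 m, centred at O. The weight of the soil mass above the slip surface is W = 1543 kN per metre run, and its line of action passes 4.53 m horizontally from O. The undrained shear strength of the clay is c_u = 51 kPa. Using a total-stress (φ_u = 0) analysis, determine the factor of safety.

FS = 1.73

Taking moments about the centre O, the resisting moment is provided by the undrained shear strength acting along the arc:
M_R = c_u·L_a·R = 51·18.00·13.2 = 12117.6 kN·m/m
M_D = W·d = 1543·4.53 = 6989.8 kN·m/m
FS = M_R / M_D = 12117.6 / 6989.8 = 1.734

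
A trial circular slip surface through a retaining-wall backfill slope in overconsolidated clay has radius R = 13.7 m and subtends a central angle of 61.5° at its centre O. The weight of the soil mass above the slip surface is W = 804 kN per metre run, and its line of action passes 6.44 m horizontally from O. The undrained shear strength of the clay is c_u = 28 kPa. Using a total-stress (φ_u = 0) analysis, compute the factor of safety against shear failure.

FS = 1.09

Taking moments about the centre O, the resisting moment is provided by the undrained shear strength acting along the arc:
Arc length L_a = R·θ = 13.7·(61.5°·π/180) = 13.7·1.0734 = 14.71 m
M_R = c_u·L_a·R = 28·14.71·13.7 = 5640.9 kN·m/m
M_D = W·d = 804·6.44 = 5177.8 kN·m/m
FS = M_R / M_D = 5640.9 / 5177.8 = 1.089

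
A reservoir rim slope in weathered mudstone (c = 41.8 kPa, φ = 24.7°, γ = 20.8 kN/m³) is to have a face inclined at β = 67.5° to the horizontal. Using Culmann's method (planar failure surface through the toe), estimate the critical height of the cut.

Culmann's analysis gives the critical failure plane at α_cr = (β + φ)/2 = (67.5 + 24.7)/2 = 46.1°, and the critical height
H_c = (4c/γ) · sinβ cosφ / [1 − cos(β − φ)]
    = (4·41.8/20.8) · sin67.5°·cos24.7° / [1 − cos(42.8°)]
    = 8.038 · 0.9239·0.9085 / [1 − 0.7337]
    = 8.038 · 0.8394 / 0.2663
    = 25.34 m

H_c = 25.34 m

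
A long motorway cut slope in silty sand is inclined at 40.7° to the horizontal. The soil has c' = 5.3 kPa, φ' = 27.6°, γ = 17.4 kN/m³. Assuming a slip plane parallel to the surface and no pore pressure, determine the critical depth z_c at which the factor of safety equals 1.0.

z_c = 1.57 m

Setting FS = 1.00 in FS = [c' + γz cos²β tanφ'] / [γz sinβ cosβ] and solving for z:
z = c' / [γ cosβ (FS·sinβ − cosβ·tanφ')]
  = 5.3 / [17.4·cos40.7°·(1.00·sin40.7° − cos40.7°·tan27.6°)]
  = 5.3 / [17.4·0.7581·(1.00·0.6521 − 0.7581·0.5228)]
  = 5.3 / 3.3738 = 1.571 m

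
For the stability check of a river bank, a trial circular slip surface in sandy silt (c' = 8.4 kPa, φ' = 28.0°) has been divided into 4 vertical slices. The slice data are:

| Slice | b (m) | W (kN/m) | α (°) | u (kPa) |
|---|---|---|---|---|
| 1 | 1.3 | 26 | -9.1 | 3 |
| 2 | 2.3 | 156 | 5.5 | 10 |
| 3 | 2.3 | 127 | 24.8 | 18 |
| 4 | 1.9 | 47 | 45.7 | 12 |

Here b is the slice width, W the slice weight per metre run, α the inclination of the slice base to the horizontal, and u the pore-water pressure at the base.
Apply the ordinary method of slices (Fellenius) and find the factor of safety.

FS = 1.98

Ordinary method of slices: FS = Σ[c'·Δl_i + (W_i cosα_i − u_i·Δl_i)·tanφ'] / Σ W_i sinα_i, with Δl_i = b_i / cosα_i.
Slice 1: Δl = 1.3/cos(-9.1°) = 1.317 m; N'_1 = 26·cos(-9.1°) − 3·1.317 = 21.7; c'Δl = 11.06; W sinα = -4.1
Slice 2: Δl = 2.3/cos5.5° = 2.311 m; N'_2 = 156·cos5.5° − 10·2.311 = 132.2; c'Δl = 19.41; W sinα = 15.0
Slice 3: Δl = 2.3/cos24.8° = 2.534 m; N'_3 = 127·cos24.8° − 18·2.534 = 69.7; c'Δl = 21.28; W sinα = 53.3
Slice 4: Δl = 1.9/cos45.7° = 2.720 m; N'_4 = 47·cos45.7° − 12·2.720 = 0.2; c'Δl = 22.85; W sinα = 33.6
Σc'Δl = 74.6 kN/m; ΣN' = 223.8 kN/m; ΣW sinα = 97.7 kN/m
Resisting = 74.6 + 223.8·tan28.0° = 74.6 + 119.0 = 193.6 kN/m
FS = 193.6 / 97.7 = 1.980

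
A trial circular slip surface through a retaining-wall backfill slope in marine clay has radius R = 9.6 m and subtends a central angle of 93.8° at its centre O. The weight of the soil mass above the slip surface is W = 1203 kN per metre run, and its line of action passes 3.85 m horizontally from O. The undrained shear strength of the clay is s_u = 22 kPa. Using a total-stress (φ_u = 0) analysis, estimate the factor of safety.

Taking moments about the centre O, the resisting moment is provided by the undrained shear strength acting along the arc:
Arc length L_a = R·θ = 9.6·(93.8°·π/180) = 9.6·1.6371 = 15.72 m
M_R = s_u·L_a·R = 22·15.72·9.6 = 3319.3 kN·m/m
M_D = W·d = 1203·3.85 = 4631.6 kN·m/m
FS = M_R / M_D = 3319.3 / 4631.6 = 0.717

FS = 0.72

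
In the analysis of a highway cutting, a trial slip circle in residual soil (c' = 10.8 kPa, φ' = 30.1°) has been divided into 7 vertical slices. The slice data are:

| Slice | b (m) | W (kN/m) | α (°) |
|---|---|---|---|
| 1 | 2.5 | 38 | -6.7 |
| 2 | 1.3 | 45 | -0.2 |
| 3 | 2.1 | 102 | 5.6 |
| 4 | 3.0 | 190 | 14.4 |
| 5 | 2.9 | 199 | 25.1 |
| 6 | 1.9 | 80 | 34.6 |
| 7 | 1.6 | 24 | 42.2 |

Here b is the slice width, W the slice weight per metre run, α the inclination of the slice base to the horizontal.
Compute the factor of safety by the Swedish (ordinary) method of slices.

Ordinary method of slices: FS = Σ[c'·Δl_i + (W_i cosα_i)·tanφ'] / Σ W_i sinα_i, with Δl_i = b_i / cosα_i.
Slice 1: Δl = 2.5/cos(-6.7°) = 2.517 m; N'_1 = 38·cos(-6.7°) = 37.7; c'Δl = 27.19; W sinα = -4.4
Slice 2: Δl = 1.3/cos(-0.2°) = 1.300 m; N'_2 = 45·cos(-0.2°) = 45.0; c'Δl = 14.04; W sinα = -0.2
Slice 3: Δl = 2.1/cos5.6° = 2.110 m; N'_3 = 102·cos5.6° = 101.5; c'Δl = 22.79; W sinα = 10.0
Slice 4: Δl = 3.0/cos14.4° = 3.097 m; N'_4 = 190·cos14.4° = 184.0; c'Δl = 33.45; W sinα = 47.3
Slice 5: Δl = 2.9/cos25.1° = 3.202 m; N'_5 = 199·cos25.1° = 180.2; c'Δl = 34.59; W sinα = 84.4
Slice 6: Δl = 1.9/cos34.6° = 2.308 m; N'_6 = 80·cos34.6° = 65.9; c'Δl = 24.93; W sinα = 45.4
Slice 7: Δl = 1.6/cos42.2° = 2.160 m; N'_7 = 24·cos42.2° = 17.8; c'Δl = 23.33; W sinα = 16.1
Σc'Δl = 180.3 kN/m; ΣN' = 632.1 kN/m; ΣW sinα = 198.6 kN/m
Resisting = 180.3 + 632.1·tan30.1° = 180.3 + 366.4 = 546.7 kN/m
FS = 546.7 / 198.6 = 2.753

FS = 2.75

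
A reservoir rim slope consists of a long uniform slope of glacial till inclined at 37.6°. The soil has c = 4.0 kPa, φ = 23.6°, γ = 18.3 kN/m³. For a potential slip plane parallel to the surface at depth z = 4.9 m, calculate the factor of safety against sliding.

FS = 0.66

For an infinite slope with a slip plane parallel to the surface (no pore pressure): FS = [c + γz cos²β tanφ] / [γz sinβ cosβ].
γz = 18.3·4.9 = 89.67 kN/m²
Numerator = 4.0 + 89.67·cos²37.6°·tan23.6° = 4.0 + 89.67·0.6277·0.4369 = 28.592 kPa
Denominator = 89.67·sin37.6°·cos37.6° = 89.67·0.6101·0.7923 = 43.348 kPa
FS = 28.592 / 43.348 = 0.660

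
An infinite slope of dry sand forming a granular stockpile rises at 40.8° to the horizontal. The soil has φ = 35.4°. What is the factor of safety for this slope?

FS = 0.82

For a dry cohesionless infinite slope the factor of safety is FS = tanφ / tanβ.
FS = tan35.4° / tan40.8° = 0.7107 / 0.8632 = 0.823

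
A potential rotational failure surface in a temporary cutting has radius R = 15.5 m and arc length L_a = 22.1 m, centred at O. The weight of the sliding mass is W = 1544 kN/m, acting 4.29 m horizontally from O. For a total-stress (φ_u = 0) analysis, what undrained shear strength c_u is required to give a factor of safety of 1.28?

c_u = 24.8 kPa

FS = c_u·L_a·R / (W·d), so c_u = FS·W·d / (L_a·R).
c_u = 1.28·1544·4.29 / (22.10·15.5) = 8478.4 / 342.55 = 24.75 kPa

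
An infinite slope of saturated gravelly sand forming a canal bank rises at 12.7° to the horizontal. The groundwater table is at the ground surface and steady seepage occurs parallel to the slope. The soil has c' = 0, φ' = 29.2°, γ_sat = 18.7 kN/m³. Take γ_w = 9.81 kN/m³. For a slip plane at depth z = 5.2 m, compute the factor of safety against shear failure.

FS = 1.18

With seepage parallel to the slope and the water table at the surface, the effective normal stress on the slip plane uses the buoyant unit weight γ' = γ_sat − γ_w while the driving shear stress uses γ_sat:
FS = [c' + γ' z cos²β tanφ'] / [γ_sat z sinβ cosβ]
(For c' = 0 this reduces to FS = (γ'/γ_sat)·tanφ'/tanβ.)
γ' = 18.7 − 9.81 = 8.89 kN/m³
Numerator = 0.0 + 8.89·5.2·cos²12.7°·tan29.2° = 0.0 + 8.89·5.2·0.9517·0.5589 = 24.587 kPa
Denominator = 18.7·5.2·sin12.7°·cos12.7° = 18.7·5.2·0.2198·0.9755 = 20.855 kPa
FS = 24.587 / 20.855 = 1.179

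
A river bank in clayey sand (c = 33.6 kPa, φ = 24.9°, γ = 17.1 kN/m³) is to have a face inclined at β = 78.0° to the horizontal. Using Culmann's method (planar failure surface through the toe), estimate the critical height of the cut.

Culmann's analysis gives the critical failure plane at α_cr = (β + φ)/2 = (78.0 + 24.9)/2 = 51.5°, and the critical height
H_c = (4c/γ) · sinβ cosφ / [1 − cos(β − φ)]
    = (4·33.6/17.1) · sin78.0°·cos24.9° / [1 − cos(53.1°)]
    = 7.860 · 0.9781·0.9070 / [1 − 0.6004]
    = 7.860 · 0.8872 / 0.3996
    = 17.45 m

H_c = 17.45 m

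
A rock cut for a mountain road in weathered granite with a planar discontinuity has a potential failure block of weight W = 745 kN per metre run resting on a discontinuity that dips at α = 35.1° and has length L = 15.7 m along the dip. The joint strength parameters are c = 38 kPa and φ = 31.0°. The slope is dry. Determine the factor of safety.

FS = 2.25

Resolving the block weight along and normal to the plane and applying the Mohr–Coulomb strength on the joint:
N' = W cosα = 745·cos35.1° = 609.5 kN/m
Driving force T = W sinα = 745·sin35.1° = 428.4 kN/m
Resisting force R = c·L + N'·tanφ = 38·15.7 + 609.5·tan31.0° = 596.6 + 366.2 = 962.8 kN/m
FS = R / T = 962.8 / 428.4 = 2.248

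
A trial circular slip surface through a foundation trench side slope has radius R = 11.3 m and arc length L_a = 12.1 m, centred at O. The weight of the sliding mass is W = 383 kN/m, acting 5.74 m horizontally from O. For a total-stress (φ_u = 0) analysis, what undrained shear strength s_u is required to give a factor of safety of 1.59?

s_u = 25.6 kPa

FS = s_u·L_a·R / (W·d), so s_u = FS·W·d / (L_a·R).
s_u = 1.59·383·5.74 / (12.10·11.3) = 3495.5 / 136.73 = 25.56 kPa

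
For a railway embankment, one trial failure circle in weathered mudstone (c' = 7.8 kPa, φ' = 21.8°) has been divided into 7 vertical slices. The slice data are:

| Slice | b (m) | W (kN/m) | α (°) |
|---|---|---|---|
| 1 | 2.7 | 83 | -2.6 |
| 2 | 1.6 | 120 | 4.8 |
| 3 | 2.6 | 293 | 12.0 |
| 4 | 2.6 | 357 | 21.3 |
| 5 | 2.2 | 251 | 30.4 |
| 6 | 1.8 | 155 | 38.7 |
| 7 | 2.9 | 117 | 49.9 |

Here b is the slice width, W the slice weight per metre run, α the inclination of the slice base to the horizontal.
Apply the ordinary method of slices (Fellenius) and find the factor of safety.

Ordinary method of slices: FS = Σ[c'·Δl_i + (W_i cosα_i)·tanφ'] / Σ W_i sinα_i, with Δl_i = b_i / cosα_i.
Slice 1: Δl = 2.7/cos(-2.6°) = 2.703 m; N'_1 = 83·cos(-2.6°) = 82.9; c'Δl = 21.08; W sinα = -3.8
Slice 2: Δl = 1.6/cos4.8° = 1.606 m; N'_2 = 120·cos4.8° = 119.6; c'Δl = 12.52; W sinα = 10.0
Slice 3: Δl = 2.6/cos12.0° = 2.658 m; N'_3 = 293·cos12.0° = 286.6; c'Δl = 20.73; W sinα = 60.9
Slice 4: Δl = 2.6/cos21.3° = 2.791 m; N'_4 = 357·cos21.3° = 332.6; c'Δl = 21.77; W sinα = 129.7
Slice 5: Δl = 2.2/cos30.4° = 2.551 m; N'_5 = 251·cos30.4° = 216.5; c'Δl = 19.90; W sinα = 127.0
Slice 6: Δl = 1.8/cos38.7° = 2.306 m; N'_6 = 155·cos38.7° = 121.0; c'Δl = 17.99; W sinα = 96.9
Slice 7: Δl = 2.9/cos49.9° = 4.502 m; N'_7 = 117·cos49.9° = 75.4; c'Δl = 35.12; W sinα = 89.5
Σc'Δl = 149.1 kN/m; ΣN' = 1234.5 kN/m; ΣW sinα = 510.3 kN/m
Resisting = 149.1 + 1234.5·tan21.8° = 149.1 + 493.8 = 642.9 kN/m
FS = 642.9 / 510.3 = 1.260

FS = 1.26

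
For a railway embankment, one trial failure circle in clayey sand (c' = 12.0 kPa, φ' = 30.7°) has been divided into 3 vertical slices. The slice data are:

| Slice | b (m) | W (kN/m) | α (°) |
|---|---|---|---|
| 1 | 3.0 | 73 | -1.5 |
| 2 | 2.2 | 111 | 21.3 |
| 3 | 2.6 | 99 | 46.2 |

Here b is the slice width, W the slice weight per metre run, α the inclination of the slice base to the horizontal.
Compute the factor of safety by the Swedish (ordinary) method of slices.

FS = 2.32

Ordinary method of slices: FS = Σ[c'·Δl_i + (W_i cosα_i)·tanφ'] / Σ W_i sinα_i, with Δl_i = b_i / cosα_i.
Slice 1: Δl = 3.0/cos(-1.5°) = 3.001 m; N'_1 = 73·cos(-1.5°) = 73.0; c'Δl = 36.01; W sinα = -1.9
Slice 2: Δl = 2.2/cos21.3° = 2.361 m; N'_2 = 111·cos21.3° = 103.4; c'Δl = 28.34; W sinα = 40.3
Slice 3: Δl = 2.6/cos46.2° = 3.756 m; N'_3 = 99·cos46.2° = 68.5; c'Δl = 45.08; W sinα = 71.5
Σc'Δl = 109.4 kN/m; ΣN' = 244.9 kN/m; ΣW sinα = 109.9 kN/m
Resisting = 109.4 + 244.9·tan30.7° = 109.4 + 145.4 = 254.8 kN/m
FS = 254.8 / 109.9 = 2.320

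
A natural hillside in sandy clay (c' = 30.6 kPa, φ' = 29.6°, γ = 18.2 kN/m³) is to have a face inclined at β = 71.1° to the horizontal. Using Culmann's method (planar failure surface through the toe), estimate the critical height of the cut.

H_c = 22.04 m

Culmann's analysis gives the critical failure plane at α_cr = (β + φ')/2 = (71.1 + 29.6)/2 = 50.3°, and the critical height
H_c = (4c'/γ) · sinβ cosφ' / [1 − cos(β − φ')]
    = (4·30.6/18.2) · sin71.1°·cos29.6° / [1 − cos(41.5°)]
    = 6.725 · 0.9461·0.8695 / [1 − 0.7490]
    = 6.725 · 0.8226 / 0.2510
    = 22.04 m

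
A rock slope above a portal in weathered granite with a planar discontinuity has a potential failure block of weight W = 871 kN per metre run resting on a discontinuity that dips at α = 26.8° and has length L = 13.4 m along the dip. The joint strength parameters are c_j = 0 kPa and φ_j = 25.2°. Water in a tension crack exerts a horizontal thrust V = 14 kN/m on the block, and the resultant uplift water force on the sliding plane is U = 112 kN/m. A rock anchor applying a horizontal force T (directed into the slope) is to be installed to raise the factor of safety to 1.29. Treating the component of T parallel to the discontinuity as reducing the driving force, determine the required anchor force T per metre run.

Resolving forces along and normal to the sliding plane, with the horizontal anchor force T adding T·sinα to the effective normal force and T·cosα acting up the plane against the driving force:
FS = [c_jL + (W cosα − U − V sinα + T sinα) tanφ_j] / [W sinα + V cosα − T cosα]
Without the anchor: N' = 659.1 kN/m, driving T_d = 405.2 kN/m, resisting R = 0·13.4 + 659.1·tan25.2° = 310.2 kN/m, FS = 0.77.
Setting FS = 1.29 and solving for T:
1.29·(405.2 − T cos26.8°) = 310.2 + T sin26.8°·tan25.2°
T·(sin26.8°·tan25.2° + 1.29·cos26.8°) = 1.29·405.2 − 310.2
T·(0.4509·0.4706 + 1.29·0.8926) = 522.7 − 310.2 = 212.6
T·1.3636 = 212.6
T = 155.9 kN/m

T = 156 kN/m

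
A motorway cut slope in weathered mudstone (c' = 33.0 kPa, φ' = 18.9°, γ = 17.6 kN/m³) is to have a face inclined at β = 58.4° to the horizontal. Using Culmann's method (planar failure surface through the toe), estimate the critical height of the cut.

Culmann's analysis gives the critical failure plane at α_cr = (β + φ')/2 = (58.4 + 18.9)/2 = 38.6°, and the critical height
H_c = (4c'/γ) · sinβ cosφ' / [1 − cos(β − φ')]
    = (4·33.0/17.6) · sin58.4°·cos18.9° / [1 − cos(39.5°)]
    = 7.500 · 0.8517·0.9461 / [1 − 0.7716]
    = 7.500 · 0.8058 / 0.2284
    = 26.46 m

H_c = 26.46 m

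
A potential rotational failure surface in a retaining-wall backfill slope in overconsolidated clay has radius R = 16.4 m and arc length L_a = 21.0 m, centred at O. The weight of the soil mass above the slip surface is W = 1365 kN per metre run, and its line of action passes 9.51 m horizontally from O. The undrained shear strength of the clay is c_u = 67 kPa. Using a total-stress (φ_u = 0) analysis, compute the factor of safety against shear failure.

FS = 1.78

Taking moments about the centre O, the resisting moment is provided by the undrained shear strength acting along the arc:
M_R = c_u·L_a·R = 67·21.00·16.4 = 23074.8 kN·m/m
M_D = W·d = 1365·9.51 = 12981.1 kN·m/m
FS = M_R / M_D = 23074.8 / 12981.1 = 1.778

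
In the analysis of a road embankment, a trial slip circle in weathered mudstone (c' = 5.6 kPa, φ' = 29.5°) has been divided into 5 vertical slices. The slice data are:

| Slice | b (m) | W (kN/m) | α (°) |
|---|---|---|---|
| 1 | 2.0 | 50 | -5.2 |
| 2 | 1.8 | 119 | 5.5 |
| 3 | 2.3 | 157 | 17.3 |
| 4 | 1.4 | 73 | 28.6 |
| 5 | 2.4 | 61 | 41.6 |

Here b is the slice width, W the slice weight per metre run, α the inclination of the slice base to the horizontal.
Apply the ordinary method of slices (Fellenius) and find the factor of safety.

Ordinary method of slices: FS = Σ[c'·Δl_i + (W_i cosα_i)·tanφ'] / Σ W_i sinα_i, with Δl_i = b_i / cosα_i.
Slice 1: Δl = 2.0/cos(-5.2°) = 2.008 m; N'_1 = 50·cos(-5.2°) = 49.8; c'Δl = 11.25; W sinα = -4.5
Slice 2: Δl = 1.8/cos5.5° = 1.808 m; N'_2 = 119·cos5.5° = 118.5; c'Δl = 10.13; W sinα = 11.4
Slice 3: Δl = 2.3/cos17.3° = 2.409 m; N'_3 = 157·cos17.3° = 149.9; c'Δl = 13.49; W sinα = 46.7
Slice 4: Δl = 1.4/cos28.6° = 1.595 m; N'_4 = 73·cos28.6° = 64.1; c'Δl = 8.93; W sinα = 34.9
Slice 5: Δl = 2.4/cos41.6° = 3.209 m; N'_5 = 61·cos41.6° = 45.6; c'Δl = 17.97; W sinα = 40.5
Σc'Δl = 61.8 kN/m; ΣN' = 427.9 kN/m; ΣW sinα = 129.0 kN/m
Resisting = 61.8 + 427.9·tan29.5° = 61.8 + 242.1 = 303.8 kN/m
FS = 303.8 / 129.0 = 2.355

FS = 2.36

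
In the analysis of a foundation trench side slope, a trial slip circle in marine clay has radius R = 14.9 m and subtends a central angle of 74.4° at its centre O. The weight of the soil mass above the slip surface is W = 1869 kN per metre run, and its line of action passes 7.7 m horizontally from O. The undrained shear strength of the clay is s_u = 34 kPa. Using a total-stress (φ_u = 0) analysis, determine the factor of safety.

Taking moments about the centre O, the resisting moment is provided by the undrained shear strength acting along the arc:
Arc length L_a = R·θ = 14.9·(74.4°·π/180) = 14.9·1.2985 = 19.35 m
M_R = s_u·L_a·R = 34·19.35·14.9 = 9801.7 kN·m/m
M_D = W·d = 1869·7.7 = 14391.3 kN·m/m
FS = M_R / M_D = 9801.7 / 14391.3 = 0.681

FS = 0.68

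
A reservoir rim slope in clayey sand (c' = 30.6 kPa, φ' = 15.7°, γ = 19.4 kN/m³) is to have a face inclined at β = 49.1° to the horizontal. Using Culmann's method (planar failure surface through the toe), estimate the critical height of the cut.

Culmann's analysis gives the critical failure plane at α_cr = (β + φ')/2 = (49.1 + 15.7)/2 = 32.4°, and the critical height
H_c = (4c'/γ) · sinβ cosφ' / [1 − cos(β − φ')]
    = (4·30.6/19.4) · sin49.1°·cos15.7° / [1 − cos(33.4°)]
    = 6.309 · 0.7559·0.9627 / [1 − 0.8348]
    = 6.309 · 0.7277 / 0.1652
    = 27.80 m

H_c = 27.80 m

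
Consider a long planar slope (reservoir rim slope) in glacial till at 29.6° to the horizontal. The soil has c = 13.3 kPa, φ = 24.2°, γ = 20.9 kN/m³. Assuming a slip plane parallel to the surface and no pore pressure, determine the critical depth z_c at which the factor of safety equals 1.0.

Setting FS = 1.00 in FS = [c + γz cos²β tanφ] / [γz sinβ cosβ] and solving for z:
z = c / [γ cosβ (FS·sinβ − cosβ·tanφ)]
  = 13.3 / [20.9·cos29.6°·(1.00·sin29.6° − cos29.6°·tan24.2°)]
  = 13.3 / [20.9·0.8695·(1.00·0.4939 − 0.8695·0.4494)]
  = 13.3 / 1.8749 = 7.094 m

z_c = 7.09 m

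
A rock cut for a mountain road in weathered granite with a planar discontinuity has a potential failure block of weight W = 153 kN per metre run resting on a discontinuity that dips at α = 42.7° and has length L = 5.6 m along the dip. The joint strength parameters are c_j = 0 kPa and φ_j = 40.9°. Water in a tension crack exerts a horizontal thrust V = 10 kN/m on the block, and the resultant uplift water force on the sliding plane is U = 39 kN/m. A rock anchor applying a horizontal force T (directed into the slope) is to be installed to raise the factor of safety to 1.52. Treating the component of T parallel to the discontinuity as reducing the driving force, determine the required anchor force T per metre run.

Resolving forces along and normal to the sliding plane, with the horizontal anchor force T adding T·sinα to the effective normal force and T·cosα acting up the plane against the driving force:
FS = [c_jL + (W cosα − U − V sinα + T sinα) tanφ_j] / [W sinα + V cosα − T cosα]
Without the anchor: N' = 66.7 kN/m, driving T_d = 111.1 kN/m, resisting R = 0·5.6 + 66.7·tan40.9° = 57.7 kN/m, FS = 0.52.
Setting FS = 1.52 and solving for T:
1.52·(111.1 − T cos42.7°) = 57.7 + T sin42.7°·tan40.9°
T·(sin42.7°·tan40.9° + 1.52·cos42.7°) = 1.52·111.1 − 57.7
T·(0.6782·0.8662 + 1.52·0.7349) = 168.9 − 57.7 = 111.1
T·1.7045 = 111.1
T = 65.2 kN/m

T = 65 kN/m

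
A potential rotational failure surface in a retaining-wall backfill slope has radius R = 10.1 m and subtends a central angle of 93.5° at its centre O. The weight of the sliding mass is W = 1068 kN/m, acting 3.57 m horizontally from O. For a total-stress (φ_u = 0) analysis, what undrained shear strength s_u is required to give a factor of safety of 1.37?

s_u = 31.4 kPa

FS = s_u·L_a·R / (W·d), so s_u = FS·W·d / (L_a·R).
Arc length L_a = R·θ = 10.1·(93.5°·π/180) = 10.1·1.6319 = 16.48 m
s_u = 1.37·1068·3.57 / (16.48·10.1) = 5223.5 / 166.47 = 31.38 kPa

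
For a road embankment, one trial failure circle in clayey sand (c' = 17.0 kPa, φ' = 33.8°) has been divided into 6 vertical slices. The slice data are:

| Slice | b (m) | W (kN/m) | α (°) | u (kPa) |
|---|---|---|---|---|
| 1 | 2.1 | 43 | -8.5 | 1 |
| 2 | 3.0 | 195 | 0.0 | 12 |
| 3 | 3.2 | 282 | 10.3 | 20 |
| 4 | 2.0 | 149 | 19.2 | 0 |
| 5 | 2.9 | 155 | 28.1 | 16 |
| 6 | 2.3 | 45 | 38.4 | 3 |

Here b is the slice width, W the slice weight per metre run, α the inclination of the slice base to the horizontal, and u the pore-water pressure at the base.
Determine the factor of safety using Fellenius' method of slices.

FS = 3.75

Ordinary method of slices: FS = Σ[c'·Δl_i + (W_i cosα_i − u_i·Δl_i)·tanφ'] / Σ W_i sinα_i, with Δl_i = b_i / cosα_i.
Slice 1: Δl = 2.1/cos(-8.5°) = 2.123 m; N'_1 = 43·cos(-8.5°) − 1·2.123 = 40.4; c'Δl = 36.10; W sinα = -6.4
Slice 2: Δl = 3.0/cos0.0° = 3.000 m; N'_2 = 195·cos0.0° − 12·3.000 = 159.0; c'Δl = 51.00; W sinα = 0.0
Slice 3: Δl = 3.2/cos10.3° = 3.252 m; N'_3 = 282·cos10.3° − 20·3.252 = 212.4; c'Δl = 55.29; W sinα = 50.4
Slice 4: Δl = 2.0/cos19.2° = 2.118 m; N'_4 = 149·cos19.2° − 0·2.118 = 140.7; c'Δl = 36.00; W sinα = 49.0
Slice 5: Δl = 2.9/cos28.1° = 3.288 m; N'_5 = 155·cos28.1° − 16·3.288 = 84.1; c'Δl = 55.89; W sinα = 73.0
Slice 6: Δl = 2.3/cos38.4° = 2.935 m; N'_6 = 45·cos38.4° − 3·2.935 = 26.5; c'Δl = 49.89; W sinα = 28.0
Σc'Δl = 284.2 kN/m; ΣN' = 663.1 kN/m; ΣW sinα = 194.0 kN/m
Resisting = 284.2 + 663.1·tan33.8° = 284.2 + 443.9 = 728.1 kN/m
FS = 728.1 / 194.0 = 3.753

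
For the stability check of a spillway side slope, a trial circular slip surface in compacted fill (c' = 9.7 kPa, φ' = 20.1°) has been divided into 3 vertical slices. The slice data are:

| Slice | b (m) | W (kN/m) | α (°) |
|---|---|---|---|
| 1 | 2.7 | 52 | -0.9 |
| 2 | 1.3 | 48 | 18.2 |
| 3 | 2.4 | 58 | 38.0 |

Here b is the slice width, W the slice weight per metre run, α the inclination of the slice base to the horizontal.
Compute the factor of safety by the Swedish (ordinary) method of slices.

Ordinary method of slices: FS = Σ[c'·Δl_i + (W_i cosα_i)·tanφ'] / Σ W_i sinα_i, with Δl_i = b_i / cosα_i.
Slice 1: Δl = 2.7/cos(-0.9°) = 2.700 m; N'_1 = 52·cos(-0.9°) = 52.0; c'Δl = 26.19; W sinα = -0.8
Slice 2: Δl = 1.3/cos18.2° = 1.368 m; N'_2 = 48·cos18.2° = 45.6; c'Δl = 13.27; W sinα = 15.0
Slice 3: Δl = 2.4/cos38.0° = 3.046 m; N'_3 = 58·cos38.0° = 45.7; c'Δl = 29.54; W sinα = 35.7
Σc'Δl = 69.0 kN/m; ΣN' = 143.3 kN/m; ΣW sinα = 49.9 kN/m
Resisting = 69.0 + 143.3·tan20.1° = 69.0 + 52.4 = 121.4 kN/m
FS = 121.4 / 49.9 = 2.435

FS = 2.43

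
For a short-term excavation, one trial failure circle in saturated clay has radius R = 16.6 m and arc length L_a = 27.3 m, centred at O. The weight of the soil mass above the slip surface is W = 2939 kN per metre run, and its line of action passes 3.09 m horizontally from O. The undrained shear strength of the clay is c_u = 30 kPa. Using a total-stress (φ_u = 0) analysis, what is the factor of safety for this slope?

Taking moments about the centre O, the resisting moment is provided by the undrained shear strength acting along the arc:
M_R = c_u·L_a·R = 30·27.30·16.6 = 13595.4 kN·m/m
M_D = W·d = 2939·3.09 = 9081.5 kN·m/m
FS = M_R / M_D = 13595.4 / 9081.5 = 1.497

FS = 1.50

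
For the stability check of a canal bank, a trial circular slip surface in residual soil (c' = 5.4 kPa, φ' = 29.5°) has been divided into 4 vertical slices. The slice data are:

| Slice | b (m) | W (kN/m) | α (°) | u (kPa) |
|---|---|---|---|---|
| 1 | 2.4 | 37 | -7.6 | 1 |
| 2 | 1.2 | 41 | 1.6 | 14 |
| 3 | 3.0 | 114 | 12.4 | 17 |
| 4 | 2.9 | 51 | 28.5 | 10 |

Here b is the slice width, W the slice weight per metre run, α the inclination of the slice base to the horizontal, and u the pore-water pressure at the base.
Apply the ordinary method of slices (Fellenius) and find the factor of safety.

Ordinary method of slices: FS = Σ[c'·Δl_i + (W_i cosα_i − u_i·Δl_i)·tanφ'] / Σ W_i sinα_i, with Δl_i = b_i / cosα_i.
Slice 1: Δl = 2.4/cos(-7.6°) = 2.421 m; N'_1 = 37·cos(-7.6°) − 1·2.421 = 34.3; c'Δl = 13.07; W sinα = -4.9
Slice 2: Δl = 1.2/cos1.6° = 1.200 m; N'_2 = 41·cos1.6° − 14·1.200 = 24.2; c'Δl = 6.48; W sinα = 1.1
Slice 3: Δl = 3.0/cos12.4° = 3.072 m; N'_3 = 114·cos12.4° − 17·3.072 = 59.1; c'Δl = 16.59; W sinα = 24.5
Slice 4: Δl = 2.9/cos28.5° = 3.300 m; N'_4 = 51·cos28.5° − 10·3.300 = 11.8; c'Δl = 17.82; W sinα = 24.3
Σc'Δl = 54.0 kN/m; ΣN' = 129.4 kN/m; ΣW sinα = 45.1 kN/m
Resisting = 54.0 + 129.4·tan29.5° = 54.0 + 73.2 = 127.2 kN/m
FS = 127.2 / 45.1 = 2.822

FS = 2.82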